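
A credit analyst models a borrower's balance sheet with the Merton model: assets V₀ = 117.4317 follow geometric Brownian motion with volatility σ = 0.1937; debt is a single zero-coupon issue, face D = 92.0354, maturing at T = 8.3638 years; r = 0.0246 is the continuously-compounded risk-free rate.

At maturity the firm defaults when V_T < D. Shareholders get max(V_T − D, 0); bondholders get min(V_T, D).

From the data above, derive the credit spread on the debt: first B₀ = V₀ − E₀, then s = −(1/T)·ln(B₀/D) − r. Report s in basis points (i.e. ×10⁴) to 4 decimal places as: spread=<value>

Apply the equity-as-call identities (strike 92.0354, horizon 8.3638 years):
d₁ = [ln(V₀/D) + (r + σ²/2)T] / (σ√T)
   = [ln(117.4317/92.0354) + (0.0246 + 0.5·0.1937²)·8.3638] / (0.1937·√8.3638)
   = [0.243684 + 0.362653] / 0.560185 = 1.082387
d₂ = d₁ − σ√T = 1.082387 − 0.560185 = 0.522202
N(d₁) = 0.860460,  N(d₂) = 0.699235,  e^(−rT) = 0.814037
E₀ = V₀·N(d₁) − D·e^(−rT)·N(d₂)
   = 117.4317·0.860460 − 92.0354·0.814037·0.699235 = 48.658393
B₀ = V₀ − E₀ = 117.4317 − 48.658393 = 68.773307
spread = −(1/T)·ln(B₀/D) − r = −(1/8.3638)·ln(68.773307/92.0354) − 0.0246 = 0.01023555
in basis points: 0.01023555 × 10⁴ = 102.3555 bp

spread=102.3555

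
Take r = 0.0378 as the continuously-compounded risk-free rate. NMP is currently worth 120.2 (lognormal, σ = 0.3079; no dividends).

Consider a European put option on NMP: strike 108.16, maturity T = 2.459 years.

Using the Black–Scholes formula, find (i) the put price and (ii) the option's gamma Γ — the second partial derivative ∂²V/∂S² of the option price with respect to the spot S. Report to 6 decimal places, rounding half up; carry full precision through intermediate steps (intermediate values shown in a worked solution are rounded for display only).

price = 11.743959
Γ = 0.005556

σ√T = 0.3079·√2.459 = 0.482824
d₁ = (ln(S/K) + (r+σ²/2)T) / (σ√T) = (ln(120.2/108.16) + (0.0378+0.3079²/2)·2.459) / 0.482824 = (0.105545 + 0.209510) / 0.482824 = 0.652526
d₂ = d₁ − σ√T = 0.652526 − 0.482824 = 0.169702
e^{−rT} = 0.911239
N(−d₁) = 0.257031,  N(−d₂) = 0.432622
Put price V = K·e^{−rT}·N(−d₂) − S·N(−d₁) = 42.639088 − 30.895130 = 11.743959
φ(d₁) = (1/√(2π))·e^{−d₁²/2} = 0.322442
Γ = φ(d₁) / (S·σ·√T) = 0.005556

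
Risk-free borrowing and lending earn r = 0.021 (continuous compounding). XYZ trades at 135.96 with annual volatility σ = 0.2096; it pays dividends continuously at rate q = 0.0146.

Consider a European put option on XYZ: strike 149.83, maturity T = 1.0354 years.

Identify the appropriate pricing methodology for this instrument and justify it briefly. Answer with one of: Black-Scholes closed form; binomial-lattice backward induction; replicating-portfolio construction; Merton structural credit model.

Key observation: a European-exercise option on XYZ struck at 149.83 — a GBM underlying with constant parameters — admits an analytic price: the data contain no early exercise, no discrete tree, no debt structure.

framework: Black-Scholes closed form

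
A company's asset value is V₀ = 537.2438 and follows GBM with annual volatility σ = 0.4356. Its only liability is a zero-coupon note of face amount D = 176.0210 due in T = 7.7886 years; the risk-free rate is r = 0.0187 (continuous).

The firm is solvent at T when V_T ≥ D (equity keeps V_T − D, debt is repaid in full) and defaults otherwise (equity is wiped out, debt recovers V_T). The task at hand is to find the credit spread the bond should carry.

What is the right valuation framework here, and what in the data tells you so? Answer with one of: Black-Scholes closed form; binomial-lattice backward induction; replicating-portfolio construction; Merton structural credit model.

framework: Merton structural credit model

Key observation: the data describe a firm's assets (V₀ = 537.2438, GBM) and a single zero-coupon debt of face 176.0210, so credit quantities follow from equity-as-call in the structural model.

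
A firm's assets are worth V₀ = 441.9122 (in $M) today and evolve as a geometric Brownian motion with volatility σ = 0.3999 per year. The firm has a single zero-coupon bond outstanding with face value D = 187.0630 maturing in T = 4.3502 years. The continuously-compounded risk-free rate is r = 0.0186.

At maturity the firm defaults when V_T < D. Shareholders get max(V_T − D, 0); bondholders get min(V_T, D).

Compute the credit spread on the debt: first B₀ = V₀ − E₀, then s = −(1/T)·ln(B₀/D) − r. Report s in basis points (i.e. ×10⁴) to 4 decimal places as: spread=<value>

With assets at 441.9122 and a single debt payment of 187.0630 at 4.3502 years:
d₁ = [ln(V₀/D) + (r + σ²/2)T] / (σ√T)
   = [ln(441.9122/187.0630) + (0.0186 + 0.5·0.3999²)·4.3502] / (0.3999·√4.3502)
   = [0.859666 + 0.428756] / 0.834077 = 1.544728
d₂ = d₁ − σ√T = 1.544728 − 0.834077 = 0.710651
N(d₁) = 0.938794,  N(d₂) = 0.761350,  e^(−rT) = 0.922273
E₀ = V₀·N(d₁) − D·e^(−rT)·N(d₂)
   = 441.9122·0.938794 − 187.0630·0.922273·0.761350 = 283.513998
B₀ = V₀ − E₀ = 441.9122 − 283.513998 = 158.398202
spread = −(1/T)·ln(B₀/D) − r = −(1/4.3502)·ln(158.398202/187.0630) − 0.0186 = 0.01963579
in basis points: 0.01963579 × 10⁴ = 196.3579 bp

spread=196.3579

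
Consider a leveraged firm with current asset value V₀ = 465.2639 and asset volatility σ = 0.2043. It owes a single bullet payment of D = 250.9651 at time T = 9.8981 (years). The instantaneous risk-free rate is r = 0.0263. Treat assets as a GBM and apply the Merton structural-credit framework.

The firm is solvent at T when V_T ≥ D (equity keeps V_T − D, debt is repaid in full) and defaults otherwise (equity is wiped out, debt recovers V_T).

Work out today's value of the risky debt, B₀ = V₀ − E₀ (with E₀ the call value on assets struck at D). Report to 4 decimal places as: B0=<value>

Work the structural quantities from V₀ = 465.2639 against face 250.9651:
d₁ = [ln(V₀/D) + (r + σ²/2)T] / (σ√T)
   = [ln(465.2639/250.9651) + (0.0263 + 0.5·0.2043²)·9.8981] / (0.2043·√9.8981)
   = [0.617291 + 0.466886] / 0.642753 = 1.686770
d₂ = d₁ − σ√T = 1.686770 − 0.642753 = 1.044017
N(d₁) = 0.954176,  N(d₂) = 0.851761,  e^(−rT) = 0.770805
E₀ = V₀·N(d₁) − D·e^(−rT)·N(d₂)
   = 465.2639·0.954176 − 250.9651·0.770805·0.851761 = 279.174700
B₀ = V₀ − E₀ = 465.2639 − 279.174700 = 186.089200

B0=186.0892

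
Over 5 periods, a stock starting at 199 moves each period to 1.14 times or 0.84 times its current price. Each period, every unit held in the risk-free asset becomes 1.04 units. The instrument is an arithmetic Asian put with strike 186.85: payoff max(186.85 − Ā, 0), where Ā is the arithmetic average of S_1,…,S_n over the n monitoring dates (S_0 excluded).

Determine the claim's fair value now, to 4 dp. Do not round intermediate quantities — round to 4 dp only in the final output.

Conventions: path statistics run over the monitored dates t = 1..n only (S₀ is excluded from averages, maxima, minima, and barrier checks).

Risk-neutral up-probability p* = (R−d)/(u−d) = (1.04−0.84)/(1.14−0.84) = 0.6667; the claim prices as the p*-weighted sum of path payoffs discounted by R^5.
Enumerate all 2^5 = 32 price paths (U = up ×1.14, D = down ×0.84); each path with k up-moves has probability p*^k·(1−p*)^(5−k).
DDDDD: Ā=121.5646, payoff=65.2854, prob=0.004115
UDDDD: Ā=164.9805, payoff=21.8695, prob=0.008230
DUDDD: Ā=153.0405, payoff=33.8095, prob=0.008230
UUDDD: Ā=207.6979, payoff=0.0000, prob=0.016461
DDUDD: Ā=143.0109, payoff=43.8391, prob=0.008230
UDUDD: Ā=194.0863, payoff=0.0000, prob=0.016461
DUUDD: Ā=182.1463, payoff=4.7037, prob=0.016461
UUUDD: Ā=247.1985, payoff=0.0000, prob=0.032922
DDDUD: Ā=134.5861, payoff=52.2639, prob=0.008230
UDDUD: Ā=182.6525, payoff=4.1975, prob=0.016461
DUDUD: Ā=170.7125, payoff=16.1375, prob=0.016461
UUDUD: Ā=231.6813, payoff=0.0000, prob=0.032922
DDUUD: Ā=160.6829, payoff=26.1671, prob=0.016461
UDUUD: Ā=218.0697, payoff=0.0000, prob=0.032922
DUUUD: Ā=206.1297, payoff=0.0000, prob=0.032922
UUUUD: Ā=279.7475, payoff=0.0000, prob=0.065844
DDDDU: Ā=127.5092, payoff=59.3408, prob=0.008230
UDDDU: Ā=173.0482, payoff=13.8018, prob=0.016461
DUDDU: Ā=161.1082, payoff=25.7418, prob=0.016461
UUDDU: Ā=218.6468, payoff=0.0000, prob=0.032922
DDUDU: Ā=151.0786, payoff=35.7714, prob=0.016461
UDUDU: Ā=205.0352, payoff=0.0000, prob=0.032922
DUUDU: Ā=193.0952, payoff=0.0000, prob=0.032922
UUUDU: Ā=262.0578, payoff=0.0000, prob=0.065844
DDDUU: Ā=142.6537, payoff=44.1963, prob=0.016461
UDDUU: Ā=193.6015, payoff=0.0000, prob=0.032922
DUDUU: Ā=181.6615, payoff=5.1885, prob=0.032922
UUDUU: Ā=246.5406, payoff=0.0000, prob=0.065844
DDUUU: Ā=171.6319, payoff=15.2181, prob=0.032922
UDUUU: Ā=232.9290, payoff=0.0000, prob=0.065844
DUUUU: Ā=220.9890, payoff=0.0000, prob=0.065844
UUUUU: Ā=299.9136, payoff=0.0000, prob=0.131687
Price = Σ prob·payoff / R^5 = 5.488277 / 1.216653 = 4.5110

price = 4.5110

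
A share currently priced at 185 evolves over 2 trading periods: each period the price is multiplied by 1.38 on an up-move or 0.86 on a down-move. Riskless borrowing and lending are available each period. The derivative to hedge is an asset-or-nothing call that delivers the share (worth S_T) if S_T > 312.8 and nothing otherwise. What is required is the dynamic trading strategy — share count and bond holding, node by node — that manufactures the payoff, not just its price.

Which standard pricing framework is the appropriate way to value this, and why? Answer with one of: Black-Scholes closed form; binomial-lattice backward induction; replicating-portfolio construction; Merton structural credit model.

Key observation: what is demanded is not a single number but the (Δ, B) position at each node of the 1.38/0.86 tree starting at 185; constructing those positions is the replicating-portfolio method.

framework: replicating-portfolio construction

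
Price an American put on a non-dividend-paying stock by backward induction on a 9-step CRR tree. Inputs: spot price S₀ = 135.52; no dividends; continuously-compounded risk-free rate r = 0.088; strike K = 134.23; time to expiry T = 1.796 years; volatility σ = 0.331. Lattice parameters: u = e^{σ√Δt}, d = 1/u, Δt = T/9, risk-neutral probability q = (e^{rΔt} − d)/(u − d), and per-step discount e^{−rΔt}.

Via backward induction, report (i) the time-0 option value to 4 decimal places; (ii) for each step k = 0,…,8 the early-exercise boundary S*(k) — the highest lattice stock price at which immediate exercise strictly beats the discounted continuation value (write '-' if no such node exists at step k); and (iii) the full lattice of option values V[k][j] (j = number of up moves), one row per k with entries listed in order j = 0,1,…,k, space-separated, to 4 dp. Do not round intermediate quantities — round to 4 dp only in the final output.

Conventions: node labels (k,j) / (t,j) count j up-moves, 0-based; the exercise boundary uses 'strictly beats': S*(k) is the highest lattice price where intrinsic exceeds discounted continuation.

Δt=0.19956  u=1.15935  d=0.86255  q=0.52279  discount=0.98259
step 9 (expiry): payoffs max(K−S,0) = 98.4156 86.0917 69.5273 47.2629 17.3373 0.0000 0.0000 0.0000 0.0000 0.0000
step 8: (k=8,j=0): S=41.5216, K−S=92.7084, hold=90.3718 ⇒ V=92.7084 exercise | (k=8,j=1): S=55.8093, K−S=78.4207, hold=76.0841 ⇒ V=78.4207 exercise | (k=8,j=2): S=75.0134, K−S=59.2166, hold=56.8800 ⇒ V=59.2166 exercise | (k=8,j=3): S=100.8257, K−S=33.4043, hold=31.0677 ⇒ V=33.4043 exercise | (k=8,j=4): S=135.5200, K−S=0.0000, hold=8.1295 ⇒ V=8.1295 continue | (k=8,j=5): S=182.1527, K−S=0.0000, hold=0.0000 ⇒ V=0.0000 continue | (k=8,j=6): S=244.8319, K−S=0.0000, hold=0.0000 ⇒ V=0.0000 continue | (k=8,j=7): S=329.0791, K−S=0.0000, hold=0.0000 ⇒ V=0.0000 continue | (k=8,j=8): S=442.3159, K−S=0.0000, hold=0.0000 ⇒ V=0.0000 continue  boundary S*=100.8257
step 7: (k=7,j=0): S=48.1383, K−S=86.0917, hold=83.7551 ⇒ V=86.0917 exercise | (k=7,j=1): S=64.7027, K−S=69.5273, hold=67.1906 ⇒ V=69.5273 exercise | (k=7,j=2): S=86.9671, K−S=47.2629, hold=44.9263 ⇒ V=47.2629 exercise | (k=7,j=3): S=116.8927, K−S=17.3373, hold=19.8394 ⇒ V=19.8394 continue | (k=7,j=4): S=157.1157, K−S=0.0000, hold=3.8120 ⇒ V=3.8120 continue | (k=7,j=5): S=211.1795, K−S=0.0000, hold=0.0000 ⇒ V=0.0000 continue | (k=7,j=6): S=283.8469, K−S=0.0000, hold=0.0000 ⇒ V=0.0000 continue | (k=7,j=7): S=381.5192, K−S=0.0000, hold=0.0000 ⇒ V=0.0000 continue  boundary S*=86.9671
step 6: (k=6,j=0): S=55.8093, K−S=78.4207, hold=76.0841 ⇒ V=78.4207 exercise | (k=6,j=1): S=75.0134, K−S=59.2166, hold=56.8800 ⇒ V=59.2166 exercise | (k=6,j=2): S=100.8257, K−S=33.4043, hold=32.3530 ⇒ V=33.4043 exercise | (k=6,j=3): S=135.5200, K−S=0.0000, hold=11.2609 ⇒ V=11.2609 continue | (k=6,j=4): S=182.1527, K−S=0.0000, hold=1.7874 ⇒ V=1.7874 continue | (k=6,j=5): S=244.8319, K−S=0.0000, hold=0.0000 ⇒ V=0.0000 continue | (k=6,j=6): S=329.0791, K−S=0.0000, hold=0.0000 ⇒ V=0.0000 continue  boundary S*=100.8257
step 5: (k=5,j=0): S=64.7027, K−S=69.5273, hold=67.1906 ⇒ V=69.5273 exercise | (k=5,j=1): S=86.9671, K−S=47.2629, hold=44.9263 ⇒ V=47.2629 exercise | (k=5,j=2): S=116.8927, K−S=17.3373, hold=21.4480 ⇒ V=21.4480 continue | (k=5,j=3): S=157.1157, K−S=0.0000, hold=6.1985 ⇒ V=6.1985 continue | (k=5,j=4): S=211.1795, K−S=0.0000, hold=0.8381 ⇒ V=0.8381 continue | (k=5,j=5): S=283.8469, K−S=0.0000, hold=0.0000 ⇒ V=0.0000 continue  boundary S*=86.9671
step 4: (k=4,j=0): S=75.0134, K−S=59.2166, hold=56.8800 ⇒ V=59.2166 exercise | (k=4,j=1): S=100.8257, K−S=33.4043, hold=33.1793 ⇒ V=33.4043 exercise | (k=4,j=2): S=135.5200, K−S=0.0000, hold=13.2411 ⇒ V=13.2411 continue | (k=4,j=3): S=182.1527, K−S=0.0000, hold=3.3370 ⇒ V=3.3370 continue | (k=4,j=4): S=244.8319, K−S=0.0000, hold=0.3930 ⇒ V=0.3930 continue  boundary S*=100.8257
step 3: (k=3,j=0): S=86.9671, K−S=47.2629, hold=44.9263 ⇒ V=47.2629 exercise | (k=3,j=1): S=116.8927, K−S=17.3373, hold=22.4652 ⇒ V=22.4652 continue | (k=3,j=2): S=157.1157, K−S=0.0000, hold=7.9230 ⇒ V=7.9230 continue | (k=3,j=3): S=211.1795, K−S=0.0000, hold=1.7666 ⇒ V=1.7666 continue  boundary S*=86.9671
step 2: (k=2,j=0): S=100.8257, K−S=33.4043, hold=33.7018 ⇒ V=33.7018 continue | (k=2,j=1): S=135.5200, K−S=0.0000, hold=14.6039 ⇒ V=14.6039 continue | (k=2,j=2): S=182.1527, K−S=0.0000, hold=4.6226 ⇒ V=4.6226 continue  boundary S*=-
step 1: (k=1,j=0): S=116.8927, K−S=17.3373, hold=23.3048 ⇒ V=23.3048 continue | (k=1,j=1): S=157.1157, K−S=0.0000, hold=9.2224 ⇒ V=9.2224 continue  boundary S*=-
step 0: (k=0,j=0): S=135.5200, K−S=0.0000, hold=15.6651 ⇒ V=15.6651 continue  boundary S*=-

price = 15.6651
boundary = - - - 86.9671 100.8257 86.9671 100.8257 86.9671 100.8257
tree:
15.6651
23.3048 9.2224
33.7018 14.6039 4.6226
47.2629 22.4652 7.9230 1.7666
59.2166 33.4043 13.2411 3.3370 0.3930
69.5273 47.2629 21.4480 6.1985 0.8381 0.0000
78.4207 59.2166 33.4043 11.2609 1.7874 0.0000 0.0000
86.0917 69.5273 47.2629 19.8394 3.8120 0.0000 0.0000 0.0000
92.7084 78.4207 59.2166 33.4043 8.1295 0.0000 0.0000 0.0000 0.0000
98.4156 86.0917 69.5273 47.2629 17.3373 0.0000 0.0000 0.0000 0.0000 0.0000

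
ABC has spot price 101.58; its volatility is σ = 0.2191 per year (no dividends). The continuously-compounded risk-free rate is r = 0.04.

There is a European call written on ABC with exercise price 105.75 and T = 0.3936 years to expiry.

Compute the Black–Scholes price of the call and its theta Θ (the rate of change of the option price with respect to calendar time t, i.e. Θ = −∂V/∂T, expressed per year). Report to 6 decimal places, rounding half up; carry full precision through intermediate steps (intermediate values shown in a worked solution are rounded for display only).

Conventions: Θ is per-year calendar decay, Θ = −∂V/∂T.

σ√T = 0.2191·√0.3936 = 0.137458
d₁ = (ln(S/K) + (r+σ²/2)T) / (σ√T) = (ln(101.58/105.75) + (0.04+0.2191²/2)·0.3936) / 0.137458 = (-0.040231 + 0.025191) / 0.137458 = -0.109414
d₂ = d₁ − σ√T = -0.109414 − 0.137458 = -0.246872
e^{−rT} = 0.984379
N(d₁) = 0.456437,  N(d₂) = 0.402504
Call price V = S·N(d₁) − K·e^{−rT}·N(d₂) = 46.364883 − 41.899876 = 4.465007
φ(d₁) = (1/√(2π))·e^{−d₁²/2} = 0.396561
Θ = −S·φ(d₁)·σ/(2√T) − r·K·e^{−rT}·N(d₂) = −7.034019 − 1.675995 = -8.710014

price = 4.465007
Θ = -8.710014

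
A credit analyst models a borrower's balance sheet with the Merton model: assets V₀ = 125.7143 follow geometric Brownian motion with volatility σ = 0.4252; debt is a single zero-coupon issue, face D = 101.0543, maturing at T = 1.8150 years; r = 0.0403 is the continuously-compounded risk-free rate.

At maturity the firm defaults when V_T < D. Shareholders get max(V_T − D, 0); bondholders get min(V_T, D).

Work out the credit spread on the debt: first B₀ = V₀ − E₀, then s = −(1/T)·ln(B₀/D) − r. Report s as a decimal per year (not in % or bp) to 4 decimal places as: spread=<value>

Apply the equity-as-call identities (strike 101.0543, horizon 1.8150 years):
d₁ = [ln(V₀/D) + (r + σ²/2)T] / (σ√T)
   = [ln(125.7143/101.0543) + (0.0403 + 0.5·0.4252²)·1.8150] / (0.4252·√1.8150)
   = [0.218354 + 0.237216] / 0.572838 = 0.795286
d₂ = d₁ − σ√T = 0.795286 − 0.572838 = 0.222448
N(d₁) = 0.786776,  N(d₂) = 0.588018,  e^(−rT) = 0.929467
E₀ = V₀·N(d₁) − D·e^(−rT)·N(d₂)
   = 125.7143·0.786776 − 101.0543·0.929467·0.588018 = 43.678565
B₀ = V₀ − E₀ = 125.7143 − 43.678565 = 82.035735
spread = −(1/T)·ln(B₀/D) − r = −(1/1.8150)·ln(82.035735/101.0543) − 0.0403 = 0.07457771

spread=0.0746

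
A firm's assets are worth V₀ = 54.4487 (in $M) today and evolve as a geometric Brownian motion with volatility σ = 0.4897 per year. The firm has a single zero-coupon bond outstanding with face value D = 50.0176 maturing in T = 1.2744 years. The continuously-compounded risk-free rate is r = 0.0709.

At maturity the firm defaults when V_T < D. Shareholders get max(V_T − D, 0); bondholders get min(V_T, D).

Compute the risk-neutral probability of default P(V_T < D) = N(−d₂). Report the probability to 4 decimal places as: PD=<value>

Work the structural quantities from V₀ = 54.4487 against face 50.0176:
d₁ = [ln(V₀/D) + (r + σ²/2)T] / (σ√T)
   = [ln(54.4487/50.0176) + (0.0709 + 0.5·0.4897²)·1.2744] / (0.4897·√1.2744)
   = [0.084884 + 0.243159] / 0.552819 = 0.593401
d₂ = d₁ − σ√T = 0.593401 − 0.552819 = 0.040582
risk-neutral PD = N(−d₂) = N(-0.040582) = 0.483815

PD=0.4838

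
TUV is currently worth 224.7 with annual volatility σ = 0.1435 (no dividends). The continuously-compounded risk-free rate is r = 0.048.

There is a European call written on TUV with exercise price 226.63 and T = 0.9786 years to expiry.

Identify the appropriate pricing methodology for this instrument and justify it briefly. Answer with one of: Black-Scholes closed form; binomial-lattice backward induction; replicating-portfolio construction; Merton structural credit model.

framework: Black-Scholes closed form

Key observation: a European claim on TUV (strike 226.63) — a lognormal (GBM) underlying with constant rate and volatility — has an exact closed-form value; no lattice or capital structure is involved.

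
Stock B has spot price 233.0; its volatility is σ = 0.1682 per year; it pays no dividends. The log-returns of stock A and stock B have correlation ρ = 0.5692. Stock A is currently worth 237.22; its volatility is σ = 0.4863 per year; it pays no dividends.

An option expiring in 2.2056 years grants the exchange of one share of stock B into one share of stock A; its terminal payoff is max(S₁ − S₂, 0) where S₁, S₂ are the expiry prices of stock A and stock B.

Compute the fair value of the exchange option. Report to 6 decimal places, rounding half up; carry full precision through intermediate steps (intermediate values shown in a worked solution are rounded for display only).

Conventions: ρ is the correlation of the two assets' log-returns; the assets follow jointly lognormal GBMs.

exchange price = 58.949900

σ_eff = √(σ₁² + σ₂² − 2ρσ₁σ₂) = √(0.4863² + 0.1682² − 2·0.5692·0.4863·0.1682) = 0.414322
d₁ = (ln(S₁/S₂) + (q₂ − q₁ + σ_eff²/2)T) / (σ_eff√T) = (ln(237.22/233.0) + (0.0 − 0.0 + 0.085831)·2.2056) / 0.615321 = 0.336831
d₂ = d₁ − σ_eff√T = 0.336831 − 0.615321 = -0.278489
N(d₁) = 0.631878,  N(d₂) = 0.390318
V = S₁·e^{−q₁T}·N(d₁) − S₂·e^{−q₂T}·N(d₂) = 149.894089 − 90.944189 = 58.949900
Key observation: pricing in stock B-units makes this a unit-strike call on the ratio S₁/S₂ — the risk-free rate cancels and cannot affect the value.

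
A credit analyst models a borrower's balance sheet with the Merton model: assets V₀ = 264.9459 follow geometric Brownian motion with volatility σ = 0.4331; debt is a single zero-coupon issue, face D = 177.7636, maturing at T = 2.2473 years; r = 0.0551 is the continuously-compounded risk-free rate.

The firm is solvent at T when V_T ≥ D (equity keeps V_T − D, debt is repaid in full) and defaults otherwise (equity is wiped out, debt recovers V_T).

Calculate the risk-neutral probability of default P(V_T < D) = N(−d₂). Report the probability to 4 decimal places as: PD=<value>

PD=0.3153

With assets at 264.9459 and a single debt payment of 177.7636 at 2.2473 years:
d₁ = [ln(V₀/D) + (r + σ²/2)T] / (σ√T)
   = [ln(264.9459/177.7636) + (0.0551 + 0.5·0.4331²)·2.2473] / (0.4331·√2.2473)
   = [0.399071 + 0.334596] / 0.649260 = 1.130004
d₂ = d₁ − σ√T = 1.130004 − 0.649260 = 0.480744
risk-neutral PD = N(−d₂) = N(-0.480744) = 0.315349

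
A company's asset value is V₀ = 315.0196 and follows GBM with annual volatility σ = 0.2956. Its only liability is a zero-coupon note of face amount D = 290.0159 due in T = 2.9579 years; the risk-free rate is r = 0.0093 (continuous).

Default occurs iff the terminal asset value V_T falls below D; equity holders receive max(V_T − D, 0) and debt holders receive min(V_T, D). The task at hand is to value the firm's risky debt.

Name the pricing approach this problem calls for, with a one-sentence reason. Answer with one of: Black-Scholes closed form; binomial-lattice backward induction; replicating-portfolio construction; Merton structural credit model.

Key observation: the data describe a firm's assets (V₀ = 315.0196, GBM) and a single zero-coupon debt of face 290.0159, so credit quantities follow from equity-as-call in the structural model.

framework: Merton structural credit model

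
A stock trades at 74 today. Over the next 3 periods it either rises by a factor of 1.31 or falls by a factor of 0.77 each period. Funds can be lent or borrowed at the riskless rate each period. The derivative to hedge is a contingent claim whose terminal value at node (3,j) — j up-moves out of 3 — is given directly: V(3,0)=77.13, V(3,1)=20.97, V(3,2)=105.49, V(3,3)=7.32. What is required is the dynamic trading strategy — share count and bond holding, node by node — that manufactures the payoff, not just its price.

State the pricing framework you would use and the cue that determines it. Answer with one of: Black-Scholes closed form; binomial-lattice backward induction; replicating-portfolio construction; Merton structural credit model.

framework: replicating-portfolio construction

Key observation: since the answer must list Δ and B at each node of the 1.31/0.77 lattice on 74, the replicating-portfolio method — solving the two-state system at every node — is the one that applies.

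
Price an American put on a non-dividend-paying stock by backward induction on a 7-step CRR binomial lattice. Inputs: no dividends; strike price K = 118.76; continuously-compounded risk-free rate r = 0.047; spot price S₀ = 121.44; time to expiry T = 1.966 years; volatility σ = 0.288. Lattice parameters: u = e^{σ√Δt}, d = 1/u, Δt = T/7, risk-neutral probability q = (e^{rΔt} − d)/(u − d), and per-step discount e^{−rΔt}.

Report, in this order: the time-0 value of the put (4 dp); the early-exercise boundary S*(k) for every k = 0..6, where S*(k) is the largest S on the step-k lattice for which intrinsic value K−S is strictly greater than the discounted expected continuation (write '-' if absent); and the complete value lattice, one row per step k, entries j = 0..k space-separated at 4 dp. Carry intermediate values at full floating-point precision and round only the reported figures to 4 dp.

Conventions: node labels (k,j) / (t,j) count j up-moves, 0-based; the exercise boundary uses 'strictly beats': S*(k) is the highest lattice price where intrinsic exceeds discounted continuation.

Δt=0.28086  u=1.16489  d=0.85845  q=0.50528  discount=0.98689
step 7 (expiry): payoffs max(K−S,0) = 77.0383 62.1447 41.9346 14.5100 0.0000 0.0000 0.0000 0.0000
step 6: (k=6,j=0): S=48.6013, K−S=70.1587, hold=68.6013 ⇒ V=70.1587 exercise | (k=6,j=1): S=65.9507, K−S=52.8093, hold=51.2520 ⇒ V=52.8093 exercise | (k=6,j=2): S=89.4933, K−S=29.2667, hold=27.7093 ⇒ V=29.2667 exercise | (k=6,j=3): S=121.4400, K−S=0.0000, hold=7.0843 ⇒ V=7.0843 continue | (k=6,j=4): S=164.7908, K−S=0.0000, hold=0.0000 ⇒ V=0.0000 continue | (k=6,j=5): S=223.6168, K−S=0.0000, hold=0.0000 ⇒ V=0.0000 continue | (k=6,j=6): S=303.4420, K−S=0.0000, hold=0.0000 ⇒ V=0.0000 continue  boundary S*=89.4933
step 5: (k=5,j=0): S=56.6153, K−S=62.1447, hold=60.5874 ⇒ V=62.1447 exercise | (k=5,j=1): S=76.8254, K−S=41.9346, hold=40.3772 ⇒ V=41.9346 exercise | (k=5,j=2): S=104.2500, K−S=14.5100, hold=17.8216 ⇒ V=17.8216 continue | (k=5,j=3): S=141.4645, K−S=0.0000, hold=3.4588 ⇒ V=3.4588 continue | (k=5,j=4): S=191.9635, K−S=0.0000, hold=0.0000 ⇒ V=0.0000 continue | (k=5,j=5): S=260.4894, K−S=0.0000, hold=0.0000 ⇒ V=0.0000 continue  boundary S*=76.8254
step 4: (k=4,j=0): S=65.9507, K−S=52.8093, hold=51.2520 ⇒ V=52.8093 exercise | (k=4,j=1): S=89.4933, K−S=29.2667, hold=29.3607 ⇒ V=29.3607 continue | (k=4,j=2): S=121.4400, K−S=0.0000, hold=10.4258 ⇒ V=10.4258 continue | (k=4,j=3): S=164.7908, K−S=0.0000, hold=1.6887 ⇒ V=1.6887 continue | (k=4,j=4): S=223.6168, K−S=0.0000, hold=0.0000 ⇒ V=0.0000 continue  boundary S*=65.9507
step 3: (k=3,j=0): S=76.8254, K−S=41.9346, hold=40.4241 ⇒ V=41.9346 exercise | (k=3,j=1): S=104.2500, K−S=14.5100, hold=19.5338 ⇒ V=19.5338 continue | (k=3,j=2): S=141.4645, K−S=0.0000, hold=5.9323 ⇒ V=5.9323 continue | (k=3,j=3): S=191.9635, K−S=0.0000, hold=0.8245 ⇒ V=0.8245 continue  boundary S*=76.8254
step 2: (k=2,j=0): S=89.4933, K−S=29.2667, hold=30.2145 ⇒ V=30.2145 continue | (k=2,j=1): S=121.4400, K−S=0.0000, hold=12.4952 ⇒ V=12.4952 continue | (k=2,j=2): S=164.7908, K−S=0.0000, hold=3.3075 ⇒ V=3.3075 continue  boundary S*=-
step 1: (k=1,j=0): S=104.2500, K−S=14.5100, hold=20.9825 ⇒ V=20.9825 continue | (k=1,j=1): S=141.4645, K−S=0.0000, hold=7.7499 ⇒ V=7.7499 continue  boundary S*=-
step 0: (k=0,j=0): S=121.4400, K−S=0.0000, hold=14.1089 ⇒ V=14.1089 continue  boundary S*=-

price = 14.1089
boundary = - - - 76.8254 65.9507 76.8254 89.4933
tree:
14.1089
20.9825 7.7499
30.2145 12.4952 3.3075
41.9346 19.5338 5.9323 0.8245
52.8093 29.3607 10.4258 1.6887 0.0000
62.1447 41.9346 17.8216 3.4588 0.0000 0.0000
70.1587 52.8093 29.2667 7.0843 0.0000 0.0000 0.0000
77.0383 62.1447 41.9346 14.5100 0.0000 0.0000 0.0000 0.0000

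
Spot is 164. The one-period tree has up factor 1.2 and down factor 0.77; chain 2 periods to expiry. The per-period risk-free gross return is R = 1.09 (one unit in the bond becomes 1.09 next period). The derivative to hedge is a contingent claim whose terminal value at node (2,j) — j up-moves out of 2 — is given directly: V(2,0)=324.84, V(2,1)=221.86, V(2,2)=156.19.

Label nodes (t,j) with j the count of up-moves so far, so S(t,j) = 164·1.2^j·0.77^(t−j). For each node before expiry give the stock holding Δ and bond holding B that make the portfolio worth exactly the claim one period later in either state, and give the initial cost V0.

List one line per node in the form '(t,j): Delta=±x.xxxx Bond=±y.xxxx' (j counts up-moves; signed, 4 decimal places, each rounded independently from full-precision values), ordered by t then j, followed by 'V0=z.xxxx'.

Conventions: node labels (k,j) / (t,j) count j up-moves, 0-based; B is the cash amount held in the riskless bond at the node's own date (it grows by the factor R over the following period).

Arbitrage-free pricing uses the up-move probability p* = (R−d)/(u−d) = 0.7442, discounting each step at R = 1.09.
Payoffs at expiry: V(2,0)=324.8400, V(2,1)=221.8600, V(2,2)=156.1900
(1,0): S=126.2800. Δ = (V_up−V_dn)/(S_up−S_dn) = (221.8600−324.8400)/(151.5360−97.2356) = -1.8965. V = [p*·221.8600 + (1−p*)·324.8400]/1.09 = 227.7098. B = V − Δ·S = 467.1982.
(1,1): S=196.8000. Δ = (V_up−V_dn)/(S_up−S_dn) = (156.1900−221.8600)/(236.1600−151.5360) = -0.7760. V = [p*·156.1900 + (1−p*)·221.8600]/1.09 = 158.7058. B = V − Δ·S = 311.4267.
(0,0): S=164.0000. Δ = (V_up−V_dn)/(S_up−S_dn) = (158.7058−227.7098)/(196.8000−126.2800) = -0.9785. V = [p*·158.7058 + (1−p*)·227.7098]/1.09 = 161.7963. B = V − Δ·S = 322.2709.
Verification: the root portfolio costs Δ(0,0)·S0 + B(0,0) = 161.7963, matching V0.

(0,0): Delta=-0.9785 Bond=322.2709
(1,0): Delta=-1.8965 Bond=467.1982
(1,1): Delta=-0.7760 Bond=311.4267
V0=161.7963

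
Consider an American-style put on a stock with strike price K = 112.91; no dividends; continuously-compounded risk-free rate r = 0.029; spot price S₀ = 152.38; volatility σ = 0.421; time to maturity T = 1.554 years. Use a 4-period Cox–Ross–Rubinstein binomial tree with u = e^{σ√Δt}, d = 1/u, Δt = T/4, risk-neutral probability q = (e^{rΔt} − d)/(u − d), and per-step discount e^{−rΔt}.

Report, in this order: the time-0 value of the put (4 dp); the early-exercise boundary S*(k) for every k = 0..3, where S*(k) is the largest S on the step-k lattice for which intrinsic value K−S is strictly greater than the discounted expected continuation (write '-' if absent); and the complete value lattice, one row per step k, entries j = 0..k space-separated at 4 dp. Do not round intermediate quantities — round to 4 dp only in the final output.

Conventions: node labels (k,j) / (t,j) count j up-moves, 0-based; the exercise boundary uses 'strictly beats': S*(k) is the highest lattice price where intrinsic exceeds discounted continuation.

Δt=0.38850, u=1.30006, d=0.76920, q=0.45611, disc=e^(-rΔt)=0.98880
k=4 terminal: V=max(K-S,0) → 59.5669 22.7523 0.0000 0.0000 0.0000
k=3: j=0 S=69.3490 intr=43.5610 cont=42.2960 V=43.5610[EX]; j=1 S=117.2102 intr=0.0000 cont=12.2360 V=12.2360[hold]; j=2 S=198.1027 intr=0.0000 cont=0.0000 V=0.0000[hold]; j=3 S=334.8231 intr=0.0000 cont=0.0000 V=0.0000[hold]  S*(3)=69.3490
k=2: j=0 S=90.1577 intr=22.7523 cont=28.9452 V=28.9452[hold]; j=1 S=152.3800 intr=0.0000 cont=6.5804 V=6.5804[hold]; j=2 S=257.5449 intr=0.0000 cont=0.0000 V=0.0000[hold]  S*(2)=-
k=1: j=0 S=117.2102 intr=0.0000 cont=18.5343 V=18.5343[hold]; j=1 S=198.1027 intr=0.0000 cont=3.5389 V=3.5389[hold]  S*(1)=-
k=0: j=0 S=152.3800 intr=0.0000 cont=11.5637 V=11.5637[hold]  S*(0)=-

price = 11.5637
boundary = - - - 69.3490
tree:
11.5637
18.5343 3.5389
28.9452 6.5804 0.0000
43.5610 12.2360 0.0000 0.0000
59.5669 22.7523 0.0000 0.0000 0.0000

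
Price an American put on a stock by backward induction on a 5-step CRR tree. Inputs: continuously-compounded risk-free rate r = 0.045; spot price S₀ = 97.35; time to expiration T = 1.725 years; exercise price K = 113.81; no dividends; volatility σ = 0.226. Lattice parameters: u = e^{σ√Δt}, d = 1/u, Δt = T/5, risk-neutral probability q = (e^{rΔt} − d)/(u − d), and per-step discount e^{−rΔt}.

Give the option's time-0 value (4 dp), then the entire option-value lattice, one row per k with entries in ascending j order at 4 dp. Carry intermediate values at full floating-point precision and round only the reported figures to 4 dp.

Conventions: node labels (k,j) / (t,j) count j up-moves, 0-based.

price = 18.7279
tree:
18.7279
28.5617 10.4103
39.1591 17.6493 4.1870
48.4391 28.5617 8.3262 0.5760
56.5654 39.1591 16.4600 1.2332 0.0000
63.6816 48.4391 28.5617 2.6403 0.0000 0.0000

Δt=0.34500  u=1.14196  d=0.87569  q=0.52562  discount=0.98459
step 5 (expiry): payoffs max(K−S,0) = 63.6816 48.4391 28.5617 2.6403 0.0000 0.0000
k=4: (k=4,j=0): S=57.2446, K−S=56.5654, hold=54.8122 ⇒ V=56.5654 exercise | (k=4,j=1): S=74.6509, K−S=39.1591, hold=37.4058 ⇒ V=39.1591 exercise | (k=4,j=2): S=97.3500, K−S=16.4600, hold=14.7067 ⇒ V=16.4600 exercise | (k=4,j=3): S=126.9512, K−S=0.0000, hold=1.2332 ⇒ V=1.2332 continue | (k=4,j=4): S=165.5532, K−S=0.0000, hold=0.0000 ⇒ V=0.0000 continue
k=3: (k=3,j=0): S=65.3709, K−S=48.4391, hold=46.6858 ⇒ V=48.4391 exercise | (k=3,j=1): S=85.2483, K−S=28.5617, hold=26.8085 ⇒ V=28.5617 exercise | (k=3,j=2): S=111.1697, K−S=2.6403, hold=8.3262 ⇒ V=8.3262 continue | (k=3,j=3): S=144.9730, K−S=0.0000, hold=0.5760 ⇒ V=0.5760 continue
k=2: (k=2,j=0): S=74.6509, K−S=39.1591, hold=37.4058 ⇒ V=39.1591 exercise | (k=2,j=1): S=97.3500, K−S=16.4600, hold=17.6493 ⇒ V=17.6493 continue | (k=2,j=2): S=126.9512, K−S=0.0000, hold=4.1870 ⇒ V=4.1870 continue
k=1: (k=1,j=0): S=85.2483, K−S=28.5617, hold=27.4240 ⇒ V=28.5617 exercise | (k=1,j=1): S=111.1697, K−S=2.6403, hold=10.4103 ⇒ V=10.4103 continue
k=0: (k=0,j=0): S=97.3500, K−S=16.4600, hold=18.7279 ⇒ V=18.7279 continue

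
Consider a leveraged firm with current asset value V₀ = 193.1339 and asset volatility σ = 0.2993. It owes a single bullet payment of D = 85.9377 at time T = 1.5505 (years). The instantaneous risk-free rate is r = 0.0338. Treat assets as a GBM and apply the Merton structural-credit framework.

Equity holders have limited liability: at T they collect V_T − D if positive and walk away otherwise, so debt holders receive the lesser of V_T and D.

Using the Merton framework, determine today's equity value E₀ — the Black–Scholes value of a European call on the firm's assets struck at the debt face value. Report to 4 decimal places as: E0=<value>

E0=111.7463

Apply the equity-as-call identities (strike 85.9377, horizon 1.5505 years):
d₁ = [ln(V₀/D) + (r + σ²/2)T] / (σ√T)
   = [ln(193.1339/85.9377) + (0.0338 + 0.5·0.2993²)·1.5505] / (0.2993·√1.5505)
   = [0.809761 + 0.121854] / 0.372686 = 2.499735
d₂ = d₁ − σ√T = 2.499735 − 0.372686 = 2.127050
N(d₁) = 0.993786,  N(d₂) = 0.983292,  e^(−rT) = 0.948943
E₀ = V₀·N(d₁) − D·e^(−rT)·N(d₂)
   = 193.1339·0.993786 − 85.9377·0.948943·0.983292 = 111.746291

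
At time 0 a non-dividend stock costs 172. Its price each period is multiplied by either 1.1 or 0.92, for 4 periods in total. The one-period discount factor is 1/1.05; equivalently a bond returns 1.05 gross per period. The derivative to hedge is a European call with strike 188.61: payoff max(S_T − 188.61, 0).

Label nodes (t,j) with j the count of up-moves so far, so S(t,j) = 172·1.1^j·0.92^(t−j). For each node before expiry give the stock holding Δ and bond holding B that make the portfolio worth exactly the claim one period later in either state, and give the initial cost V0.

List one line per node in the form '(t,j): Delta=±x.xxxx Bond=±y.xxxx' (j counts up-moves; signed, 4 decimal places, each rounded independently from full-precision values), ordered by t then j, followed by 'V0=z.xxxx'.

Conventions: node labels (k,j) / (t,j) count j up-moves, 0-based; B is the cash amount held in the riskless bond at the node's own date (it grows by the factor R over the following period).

(0,0): Delta=0.7000 Bond=-98.6790
(1,0): Delta=0.3655 Bond=-50.6826
(1,1): Delta=0.8076 Bond=-123.9709
(2,0): Delta=0.0000 Bond=0.0000
(2,1): Delta=0.4831 Bond=-73.6847
(2,2): Delta=0.9120 Bond=-151.8943
(3,0): Delta=0.0000 Bond=0.0000
(3,1): Delta=0.0000 Bond=0.0000
(3,2): Delta=0.6386 Bond=-107.1262
(3,3): Delta=1.0000 Bond=-179.6286
V0=21.7282

No-arbitrage ⇒ martingale measure with p* = (R−d)/(u−d) = 0.7222.
Expiry values: V(4,0)=0.0000, V(4,1)=0.0000, V(4,2)=0.0000, V(4,3)=22.0074, V(4,4)=63.2152
Node (3,0) S=133.9343: V=(p*·0.0000+(1−p*)·0.0000)/1.05=0.0000; Δ=(0.0000−0.0000)/(147.3278−123.2196)=0.0000; B=V−Δ·S=0.0000
Node (3,1) S=160.1389: V=(p*·0.0000+(1−p*)·0.0000)/1.05=0.0000; Δ=(0.0000−0.0000)/(176.1528−147.3278)=0.0000; B=V−Δ·S=0.0000
Node (3,2) S=191.4704: V=(p*·22.0074+(1−p*)·0.0000)/1.05=15.1374; Δ=(22.0074−0.0000)/(210.6174−176.1528)=0.6386; B=V−Δ·S=-107.1262
Node (3,3) S=228.9320: V=(p*·63.2152+(1−p*)·22.0074)/1.05=49.3034; Δ=(63.2152−22.0074)/(251.8252−210.6174)=1.0000; B=V−Δ·S=-179.6286
Node (2,0) S=145.5808: V=(p*·0.0000+(1−p*)·0.0000)/1.05=0.0000; Δ=(0.0000−0.0000)/(160.1389−133.9343)=0.0000; B=V−Δ·S=0.0000
Node (2,1) S=174.0640: V=(p*·15.1374+(1−p*)·0.0000)/1.05=10.4120; Δ=(15.1374−0.0000)/(191.4704−160.1389)=0.4831; B=V−Δ·S=-73.6847
Node (2,2) S=208.1200: V=(p*·49.3034+(1−p*)·15.1374)/1.05=37.9170; Δ=(49.3034−15.1374)/(228.9320−191.4704)=0.9120; B=V−Δ·S=-151.8943
Node (1,0) S=158.2400: V=(p*·10.4120+(1−p*)·0.0000)/1.05=7.1617; Δ=(10.4120−0.0000)/(174.0640−145.5808)=0.3655; B=V−Δ·S=-50.6826
Node (1,1) S=189.2000: V=(p*·37.9170+(1−p*)·10.4120)/1.05=28.8350; Δ=(37.9170−10.4120)/(208.1200−174.0640)=0.8076; B=V−Δ·S=-123.9709
Node (0,0) S=172.0000: V=(p*·28.8350+(1−p*)·7.1617)/1.05=21.7282; Δ=(28.8350−7.1617)/(189.2000−158.2400)=0.7000; B=V−Δ·S=-98.6790
Verification: the root portfolio costs Δ(0,0)·S0 + B(0,0) = 21.7282, matching V0.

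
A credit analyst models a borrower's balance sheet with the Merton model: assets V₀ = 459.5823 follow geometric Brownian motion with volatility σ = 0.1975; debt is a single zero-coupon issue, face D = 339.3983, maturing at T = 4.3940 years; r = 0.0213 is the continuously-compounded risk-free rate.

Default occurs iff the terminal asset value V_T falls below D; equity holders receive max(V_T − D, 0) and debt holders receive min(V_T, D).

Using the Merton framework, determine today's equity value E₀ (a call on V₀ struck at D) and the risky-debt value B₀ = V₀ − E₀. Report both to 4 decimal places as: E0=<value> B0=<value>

E0=164.3859 B0=295.1964

Apply the equity-as-call identities (strike 339.3983, horizon 4.3940 years):
d₁ = [ln(V₀/D) + (r + σ²/2)T] / (σ√T)
   = [ln(459.5823/339.3983) + (0.0213 + 0.5·0.1975²)·4.3940] / (0.1975·√4.3940)
   = [0.303144 + 0.179289] / 0.413997 = 1.165305
d₂ = d₁ − σ√T = 1.165305 − 0.413997 = 0.751308
N(d₁) = 0.878052,  N(d₂) = 0.773766,  e^(−rT) = 0.910654
E₀ = V₀·N(d₁) − D·e^(−rT)·N(d₂)
   = 459.5823·0.878052 − 339.3983·0.910654·0.773766 = 164.385857
B₀ = V₀ − E₀ = 459.5823 − 164.385857 = 295.196443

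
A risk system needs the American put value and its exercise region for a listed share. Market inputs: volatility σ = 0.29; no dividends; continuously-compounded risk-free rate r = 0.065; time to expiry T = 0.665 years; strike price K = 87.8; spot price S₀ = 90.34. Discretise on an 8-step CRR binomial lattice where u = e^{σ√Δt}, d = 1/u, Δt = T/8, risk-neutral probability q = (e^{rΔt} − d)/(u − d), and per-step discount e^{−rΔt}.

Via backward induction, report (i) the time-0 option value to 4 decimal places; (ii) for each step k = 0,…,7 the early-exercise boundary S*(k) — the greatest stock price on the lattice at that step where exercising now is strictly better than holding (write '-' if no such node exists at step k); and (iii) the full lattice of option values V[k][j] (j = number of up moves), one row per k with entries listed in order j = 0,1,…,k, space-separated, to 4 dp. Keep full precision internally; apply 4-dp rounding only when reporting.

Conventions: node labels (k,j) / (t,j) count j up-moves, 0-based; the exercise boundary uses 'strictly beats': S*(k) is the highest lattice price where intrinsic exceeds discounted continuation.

price = 5.7433
boundary = - - - 70.2983 64.6596 70.2983 76.4287 70.2983
tree:
5.7433
8.6138 3.0624
12.5109 4.9828 1.2606
17.5017 7.8764 2.2718 0.3080
23.1404 12.0096 4.0120 0.6339 0.0000
28.3269 17.5017 6.8910 1.3045 0.0000 0.0000
33.0973 23.1404 11.3713 2.6847 0.0000 0.0000 0.0000
37.4850 28.3269 17.5017 5.5253 0.0000 0.0000 0.0000 0.0000
41.5208 33.0973 23.1404 11.3713 0.0000 0.0000 0.0000 0.0000 0.0000

params: Δt=0.08313 u=1.08721 d=0.91979 q=0.51147 e^(-rΔt)=0.99461
t_8 payoffs: 41.5208 33.0973 23.1404 11.3713 0.0000 0.0000 0.0000 0.0000 0.0000
t_7: node(7,0) S=50.3150 payoff=37.4850 vs cont=37.0119 → 37.4850 [stop]  node(7,1) S=59.4731 payoff=28.3269 vs cont=27.8537 → 28.3269 [stop]  node(7,2) S=70.2983 payoff=17.5017 vs cont=17.0286 → 17.5017 [stop]  node(7,3) S=83.0937 payoff=4.7063 vs cont=5.5253 → 5.5253 [wait]  node(7,4) S=98.2182 payoff=0.0000 vs cont=0.0000 → 0.0000 [wait]  node(7,5) S=116.0956 payoff=0.0000 vs cont=0.0000 → 0.0000 [wait]  node(7,6) S=137.2269 payoff=0.0000 vs cont=0.0000 → 0.0000 [wait]  node(7,7) S=162.2045 payoff=0.0000 vs cont=0.0000 → 0.0000 [wait]  ⇒ S*(7)=70.2983
t_6: node(6,0) S=54.7027 payoff=33.0973 vs cont=32.6241 → 33.0973 [stop]  node(6,1) S=64.6596 payoff=23.1404 vs cont=22.6673 → 23.1404 [stop]  node(6,2) S=76.4287 payoff=11.3713 vs cont=11.3148 → 11.3713 [stop]  node(6,3) S=90.3400 payoff=0.0000 vs cont=2.6847 → 2.6847 [wait]  node(6,4) S=106.7834 payoff=0.0000 vs cont=0.0000 → 0.0000 [wait]  node(6,5) S=126.2198 payoff=0.0000 vs cont=0.0000 → 0.0000 [wait]  node(6,6) S=149.1939 payoff=0.0000 vs cont=0.0000 → 0.0000 [wait]  ⇒ S*(6)=76.4287
t_5: node(5,0) S=59.4731 payoff=28.3269 vs cont=27.8537 → 28.3269 [stop]  node(5,1) S=70.2983 payoff=17.5017 vs cont=17.0286 → 17.5017 [stop]  node(5,2) S=83.0937 payoff=4.7063 vs cont=6.8910 → 6.8910 [wait]  node(5,3) S=98.2182 payoff=0.0000 vs cont=1.3045 → 1.3045 [wait]  node(5,4) S=116.0956 payoff=0.0000 vs cont=0.0000 → 0.0000 [wait]  node(5,5) S=137.2269 payoff=0.0000 vs cont=0.0000 → 0.0000 [wait]  ⇒ S*(5)=70.2983
t_4: node(4,0) S=64.6596 payoff=23.1404 vs cont=22.6673 → 23.1404 [stop]  node(4,1) S=76.4287 payoff=11.3713 vs cont=12.0096 → 12.0096 [wait]  node(4,2) S=90.3400 payoff=0.0000 vs cont=4.0120 → 4.0120 [wait]  node(4,3) S=106.7834 payoff=0.0000 vs cont=0.6339 → 0.6339 [wait]  node(4,4) S=126.2198 payoff=0.0000 vs cont=0.0000 → 0.0000 [wait]  ⇒ S*(4)=64.6596
t_3: node(3,0) S=70.2983 payoff=17.5017 vs cont=17.3533 → 17.5017 [stop]  node(3,1) S=83.0937 payoff=4.7063 vs cont=7.8764 → 7.8764 [wait]  node(3,2) S=98.2182 payoff=0.0000 vs cont=2.2718 → 2.2718 [wait]  node(3,3) S=116.0956 payoff=0.0000 vs cont=0.3080 → 0.3080 [wait]  ⇒ S*(3)=70.2983
t_2: node(2,0) S=76.4287 payoff=11.3713 vs cont=12.5109 → 12.5109 [wait]  node(2,1) S=90.3400 payoff=0.0000 vs cont=4.9828 → 4.9828 [wait]  node(2,2) S=106.7834 payoff=0.0000 vs cont=1.2606 → 1.2606 [wait]  ⇒ S*(2)=-
t_1: node(1,0) S=83.0937 payoff=4.7063 vs cont=8.6138 → 8.6138 [wait]  node(1,1) S=98.2182 payoff=0.0000 vs cont=3.0624 → 3.0624 [wait]  ⇒ S*(1)=-
t_0: node(0,0) S=90.3400 payoff=0.0000 vs cont=5.7433 → 5.7433 [wait]  ⇒ S*(0)=-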